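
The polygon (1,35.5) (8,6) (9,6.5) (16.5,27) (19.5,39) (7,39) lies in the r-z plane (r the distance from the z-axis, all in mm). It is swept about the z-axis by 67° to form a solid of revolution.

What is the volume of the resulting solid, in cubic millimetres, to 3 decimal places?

Profile (r,z), 6 vertices: (1,35.5) (8,6) (9,6.5) (16.5,27) (19.5,39) (7,39)
edge 0: (1,35.5)→(8,6)  cross = 1·6 − 8·35.5 = -278.0000; (r_i+r_j)·cross = 9·-278.0000 = -2502.0000
edge 1: (8,6)→(9,6.5)  cross = 8·6.5 − 9·6 = -2.0000; (r_i+r_j)·cross = 17·-2.0000 = -34.0000
edge 2: (9,6.5)→(16.5,27)  cross = 9·27 − 16.5·6.5 = 135.7500; (r_i+r_j)·cross = 25.5·135.7500 = 3461.6250
edge 3: (16.5,27)→(19.5,39)  cross = 16.5·39 − 19.5·27 = 117.0000; (r_i+r_j)·cross = 36·117.0000 = 4212.0000
edge 4: (19.5,39)→(7,39)  cross = 19.5·39 − 7·39 = 487.5000; (r_i+r_j)·cross = 26.5·487.5000 = 12918.7500
edge 5: (7,39)→(1,35.5)  cross = 7·35.5 − 1·39 = 209.5000; (r_i+r_j)·cross = 8·209.5000 = 1676.0000
Σcross = 669.7500 → A = |Σcross|/2 = 334.8750 mm²
Σ(r_i+r_j)·cross = 19732.3750 → first moment M = |Σ|/6 = 3288.7292
R_c = M/A = 3288.7292/334.8750 = 9.8208 mm
θ = 67° = 1.169371 rad
V = θ·R_c·A = 1.169371·9.8208·334.8750 = 3845.743 mm³

Volume = 3845.743 mm³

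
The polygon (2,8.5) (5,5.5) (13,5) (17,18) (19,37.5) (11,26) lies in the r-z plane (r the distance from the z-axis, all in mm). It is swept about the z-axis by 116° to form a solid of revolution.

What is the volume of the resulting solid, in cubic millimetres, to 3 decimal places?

Volume = 5748.126 mm³

Profile (r,z), 6 vertices: (2,8.5) (5,5.5) (13,5) (17,18) (19,37.5) (11,26)
edge 0: (2,8.5)→(5,5.5)  cross = 2·5.5 − 5·8.5 = -31.5000; (r_i+r_j)·cross = 7·-31.5000 = -220.5000
edge 1: (5,5.5)→(13,5)  cross = 5·5 − 13·5.5 = -46.5000; (r_i+r_j)·cross = 18·-46.5000 = -837.0000
edge 2: (13,5)→(17,18)  cross = 13·18 − 17·5 = 149.0000; (r_i+r_j)·cross = 30·149.0000 = 4470.0000
edge 3: (17,18)→(19,37.5)  cross = 17·37.5 − 19·18 = 295.5000; (r_i+r_j)·cross = 36·295.5000 = 10638.0000
edge 4: (19,37.5)→(11,26)  cross = 19·26 − 11·37.5 = 81.5000; (r_i+r_j)·cross = 30·81.5000 = 2445.0000
edge 5: (11,26)→(2,8.5)  cross = 11·8.5 − 2·26 = 41.5000; (r_i+r_j)·cross = 13·41.5000 = 539.5000
Σcross = 489.5000 → A = |Σcross|/2 = 244.7500 mm²
Σ(r_i+r_j)·cross = 17035.0000 → first moment M = |Σ|/6 = 2839.1667
R_c = M/A = 2839.1667/244.7500 = 11.6003 mm
θ = 116° = 2.024582 rad
V = θ·R_c·A = 2.024582·11.6003·244.7500 = 5748.126 mm³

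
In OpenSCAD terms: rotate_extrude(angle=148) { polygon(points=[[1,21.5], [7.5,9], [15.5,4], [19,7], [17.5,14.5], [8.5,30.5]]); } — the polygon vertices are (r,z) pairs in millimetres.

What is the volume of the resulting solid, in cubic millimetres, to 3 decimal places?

Volume = 6463.100 mm³

Profile (r,z), 6 vertices: (1,21.5) (7.5,9) (15.5,4) (19,7) (17.5,14.5) (8.5,30.5)
edge 0: (1,21.5)→(7.5,9)  cross = 1·9 − 7.5·21.5 = -152.2500; (r_i+r_j)·cross = 8.5·-152.2500 = -1294.1250
edge 1: (7.5,9)→(15.5,4)  cross = 7.5·4 − 15.5·9 = -109.5000; (r_i+r_j)·cross = 23·-109.5000 = -2518.5000
edge 2: (15.5,4)→(19,7)  cross = 15.5·7 − 19·4 = 32.5000; (r_i+r_j)·cross = 34.5·32.5000 = 1121.2500
edge 3: (19,7)→(17.5,14.5)  cross = 19·14.5 − 17.5·7 = 153.0000; (r_i+r_j)·cross = 36.5·153.0000 = 5584.5000
edge 4: (17.5,14.5)→(8.5,30.5)  cross = 17.5·30.5 − 8.5·14.5 = 410.5000; (r_i+r_j)·cross = 26·410.5000 = 10673.0000
edge 5: (8.5,30.5)→(1,21.5)  cross = 8.5·21.5 − 1·30.5 = 152.2500; (r_i+r_j)·cross = 9.5·152.2500 = 1446.3750
Σcross = 486.5000 → A = |Σcross|/2 = 243.2500 mm²
Σ(r_i+r_j)·cross = 15012.5000 → first moment M = |Σ|/6 = 2502.0833
R_c = M/A = 2502.0833/243.2500 = 10.2861 mm
θ = 148° = 2.583087 rad
V = θ·R_c·A = 2.583087·10.2861·243.2500 = 6463.100 mm³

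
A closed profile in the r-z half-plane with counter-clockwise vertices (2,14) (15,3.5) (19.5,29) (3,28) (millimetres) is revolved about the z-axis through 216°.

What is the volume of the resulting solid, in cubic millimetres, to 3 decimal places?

Volume = 12226.686 mm³

Profile (r,z), 4 vertices: (2,14) (15,3.5) (19.5,29) (3,28)
edge 0: (2,14)→(15,3.5)  cross = 2·3.5 − 15·14 = -203.0000; (r_i+r_j)·cross = 17·-203.0000 = -3451.0000
edge 1: (15,3.5)→(19.5,29)  cross = 15·29 − 19.5·3.5 = 366.7500; (r_i+r_j)·cross = 34.5·366.7500 = 12652.8750
edge 2: (19.5,29)→(3,28)  cross = 19.5·28 − 3·29 = 459.0000; (r_i+r_j)·cross = 22.5·459.0000 = 10327.5000
edge 3: (3,28)→(2,14)  cross = 3·14 − 2·28 = -14.0000; (r_i+r_j)·cross = 5·-14.0000 = -70.0000
Σcross = 608.7500 → A = |Σcross|/2 = 304.3750 mm²
Σ(r_i+r_j)·cross = 19459.3750 → first moment M = |Σ|/6 = 3243.2292
R_c = M/A = 3243.2292/304.3750 = 10.6554 mm
θ = 216° = 3.769911 rad
V = θ·R_c·A = 3.769911·10.6554·304.3750 = 12226.686 mm³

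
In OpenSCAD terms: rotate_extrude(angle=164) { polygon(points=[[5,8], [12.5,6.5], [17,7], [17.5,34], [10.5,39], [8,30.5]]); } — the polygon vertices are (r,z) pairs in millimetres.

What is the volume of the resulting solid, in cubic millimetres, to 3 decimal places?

Profile (r,z), 6 vertices: (5,8) (12.5,6.5) (17,7) (17.5,34) (10.5,39) (8,30.5)
edge 0: (5,8)→(12.5,6.5)  cross = 5·6.5 − 12.5·8 = -67.5000; (r_i+r_j)·cross = 17.5·-67.5000 = -1181.2500
edge 1: (12.5,6.5)→(17,7)  cross = 12.5·7 − 17·6.5 = -23.0000; (r_i+r_j)·cross = 29.5·-23.0000 = -678.5000
edge 2: (17,7)→(17.5,34)  cross = 17·34 − 17.5·7 = 455.5000; (r_i+r_j)·cross = 34.5·455.5000 = 15714.7500
edge 3: (17.5,34)→(10.5,39)  cross = 17.5·39 − 10.5·34 = 325.5000; (r_i+r_j)·cross = 28·325.5000 = 9114.0000
edge 4: (10.5,39)→(8,30.5)  cross = 10.5·30.5 − 8·39 = 8.2500; (r_i+r_j)·cross = 18.5·8.2500 = 152.6250
edge 5: (8,30.5)→(5,8)  cross = 8·8 − 5·30.5 = -88.5000; (r_i+r_j)·cross = 13·-88.5000 = -1150.5000
Σcross = 610.2500 → A = |Σcross|/2 = 305.1250 mm²
Σ(r_i+r_j)·cross = 21971.1250 → first moment M = |Σ|/6 = 3661.8542
R_c = M/A = 3661.8542/305.1250 = 12.0012 mm
θ = 164° = 2.862340 rad
V = θ·R_c·A = 2.862340·12.0012·305.1250 = 10481.472 mm³

Volume = 10481.472 mm³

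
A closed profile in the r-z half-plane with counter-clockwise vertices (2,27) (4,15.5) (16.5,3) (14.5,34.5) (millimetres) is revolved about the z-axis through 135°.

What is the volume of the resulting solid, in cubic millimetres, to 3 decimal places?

Volume = 6346.263 mm³

Profile (r,z), 4 vertices: (2,27) (4,15.5) (16.5,3) (14.5,34.5)
edge 0: (2,27)→(4,15.5)  cross = 2·15.5 − 4·27 = -77.0000; (r_i+r_j)·cross = 6·-77.0000 = -462.0000
edge 1: (4,15.5)→(16.5,3)  cross = 4·3 − 16.5·15.5 = -243.7500; (r_i+r_j)·cross = 20.5·-243.7500 = -4996.8750
edge 2: (16.5,3)→(14.5,34.5)  cross = 16.5·34.5 − 14.5·3 = 525.7500; (r_i+r_j)·cross = 31·525.7500 = 16298.2500
edge 3: (14.5,34.5)→(2,27)  cross = 14.5·27 − 2·34.5 = 322.5000; (r_i+r_j)·cross = 16.5·322.5000 = 5321.2500
Σcross = 527.5000 → A = |Σcross|/2 = 263.7500 mm²
Σ(r_i+r_j)·cross = 16160.6250 → first moment M = |Σ|/6 = 2693.4375
R_c = M/A = 2693.4375/263.7500 = 10.2121 mm
θ = 135° = 2.356194 rad
V = θ·R_c·A = 2.356194·10.2121·263.7500 = 6346.263 mm³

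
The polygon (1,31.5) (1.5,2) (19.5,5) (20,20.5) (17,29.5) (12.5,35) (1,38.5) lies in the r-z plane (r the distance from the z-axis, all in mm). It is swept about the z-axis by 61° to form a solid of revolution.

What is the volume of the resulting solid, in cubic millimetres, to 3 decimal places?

Volume = 5799.819 mm³

Profile (r,z), 7 vertices: (1,31.5) (1.5,2) (19.5,5) (20,20.5) (17,29.5) (12.5,35) (1,38.5)
edge 0: (1,31.5)→(1.5,2)  cross = 1·2 − 1.5·31.5 = -45.2500; (r_i+r_j)·cross = 2.5·-45.2500 = -113.1250
edge 1: (1.5,2)→(19.5,5)  cross = 1.5·5 − 19.5·2 = -31.5000; (r_i+r_j)·cross = 21·-31.5000 = -661.5000
edge 2: (19.5,5)→(20,20.5)  cross = 19.5·20.5 − 20·5 = 299.7500; (r_i+r_j)·cross = 39.5·299.7500 = 11840.1250
edge 3: (20,20.5)→(17,29.5)  cross = 20·29.5 − 17·20.5 = 241.5000; (r_i+r_j)·cross = 37·241.5000 = 8935.5000
edge 4: (17,29.5)→(12.5,35)  cross = 17·35 − 12.5·29.5 = 226.2500; (r_i+r_j)·cross = 29.5·226.2500 = 6674.3750
edge 5: (12.5,35)→(1,38.5)  cross = 12.5·38.5 − 1·35 = 446.2500; (r_i+r_j)·cross = 13.5·446.2500 = 6024.3750
edge 6: (1,38.5)→(1,31.5)  cross = 1·31.5 − 1·38.5 = -7.0000; (r_i+r_j)·cross = 2·-7.0000 = -14.0000
Σcross = 1130.0000 → A = |Σcross|/2 = 565.0000 mm²
Σ(r_i+r_j)·cross = 32685.7500 → first moment M = |Σ|/6 = 5447.6250
R_c = M/A = 5447.6250/565.0000 = 9.6418 mm
θ = 61° = 1.064651 rad
V = θ·R_c·A = 1.064651·9.6418·565.0000 = 5799.819 mm³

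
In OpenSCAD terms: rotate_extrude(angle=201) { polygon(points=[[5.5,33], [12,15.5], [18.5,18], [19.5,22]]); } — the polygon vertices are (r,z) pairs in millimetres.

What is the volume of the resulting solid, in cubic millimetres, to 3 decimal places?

Volume = 4440.393 mm³

Profile (r,z), 4 vertices: (5.5,33) (12,15.5) (18.5,18) (19.5,22)
edge 0: (5.5,33)→(12,15.5)  cross = 5.5·15.5 − 12·33 = -310.7500; (r_i+r_j)·cross = 17.5·-310.7500 = -5438.1250
edge 1: (12,15.5)→(18.5,18)  cross = 12·18 − 18.5·15.5 = -70.7500; (r_i+r_j)·cross = 30.5·-70.7500 = -2157.8750
edge 2: (18.5,18)→(19.5,22)  cross = 18.5·22 − 19.5·18 = 56.0000; (r_i+r_j)·cross = 38·56.0000 = 2128.0000
edge 3: (19.5,22)→(5.5,33)  cross = 19.5·33 − 5.5·22 = 522.5000; (r_i+r_j)·cross = 25·522.5000 = 13062.5000
Σcross = 197.0000 → A = |Σcross|/2 = 98.5000 mm²
Σ(r_i+r_j)·cross = 7594.5000 → first moment M = |Σ|/6 = 1265.7500
R_c = M/A = 1265.7500/98.5000 = 12.8503 mm
θ = 201° = 3.508112 rad
V = θ·R_c·A = 3.508112·12.8503·98.5000 = 4440.393 mm³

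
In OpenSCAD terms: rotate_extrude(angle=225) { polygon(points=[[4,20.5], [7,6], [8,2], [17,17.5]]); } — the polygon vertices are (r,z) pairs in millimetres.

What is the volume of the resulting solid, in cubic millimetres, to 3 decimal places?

Volume = 4368.123 mm³

Profile (r,z), 4 vertices: (4,20.5) (7,6) (8,2) (17,17.5)
edge 0: (4,20.5)→(7,6)  cross = 4·6 − 7·20.5 = -119.5000; (r_i+r_j)·cross = 11·-119.5000 = -1314.5000
edge 1: (7,6)→(8,2)  cross = 7·2 − 8·6 = -34.0000; (r_i+r_j)·cross = 15·-34.0000 = -510.0000
edge 2: (8,2)→(17,17.5)  cross = 8·17.5 − 17·2 = 106.0000; (r_i+r_j)·cross = 25·106.0000 = 2650.0000
edge 3: (17,17.5)→(4,20.5)  cross = 17·20.5 − 4·17.5 = 278.5000; (r_i+r_j)·cross = 21·278.5000 = 5848.5000
Σcross = 231.0000 → A = |Σcross|/2 = 115.5000 mm²
Σ(r_i+r_j)·cross = 6674.0000 → first moment M = |Σ|/6 = 1112.3333
R_c = M/A = 1112.3333/115.5000 = 9.6306 mm
θ = 225° = 3.926991 rad
V = θ·R_c·A = 3.926991·9.6306·115.5000 = 4368.123 mm³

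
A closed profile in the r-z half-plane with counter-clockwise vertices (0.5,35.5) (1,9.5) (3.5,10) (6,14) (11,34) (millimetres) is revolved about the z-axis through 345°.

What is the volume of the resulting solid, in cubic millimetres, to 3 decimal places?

Profile (r,z), 5 vertices: (0.5,35.5) (1,9.5) (3.5,10) (6,14) (11,34)
edge 0: (0.5,35.5)→(1,9.5)  cross = 0.5·9.5 − 1·35.5 = -30.7500; (r_i+r_j)·cross = 1.5·-30.7500 = -46.1250
edge 1: (1,9.5)→(3.5,10)  cross = 1·10 − 3.5·9.5 = -23.2500; (r_i+r_j)·cross = 4.5·-23.2500 = -104.6250
edge 2: (3.5,10)→(6,14)  cross = 3.5·14 − 6·10 = -11.0000; (r_i+r_j)·cross = 9.5·-11.0000 = -104.5000
edge 3: (6,14)→(11,34)  cross = 6·34 − 11·14 = 50.0000; (r_i+r_j)·cross = 17·50.0000 = 850.0000
edge 4: (11,34)→(0.5,35.5)  cross = 11·35.5 − 0.5·34 = 373.5000; (r_i+r_j)·cross = 11.5·373.5000 = 4295.2500
Σcross = 358.5000 → A = |Σcross|/2 = 179.2500 mm²
Σ(r_i+r_j)·cross = 4890.0000 → first moment M = |Σ|/6 = 815.0000
R_c = M/A = 815.0000/179.2500 = 4.5467 mm
θ = 345° = 6.021386 rad
V = θ·R_c·A = 6.021386·4.5467·179.2500 = 4907.430 mm³

Volume = 4907.430 mm³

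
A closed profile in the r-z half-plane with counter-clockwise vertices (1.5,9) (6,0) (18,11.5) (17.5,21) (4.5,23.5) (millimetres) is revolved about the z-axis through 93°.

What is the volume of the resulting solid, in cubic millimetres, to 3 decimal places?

Profile (r,z), 5 vertices: (1.5,9) (6,0) (18,11.5) (17.5,21) (4.5,23.5)
edge 0: (1.5,9)→(6,0)  cross = 1.5·0 − 6·9 = -54.0000; (r_i+r_j)·cross = 7.5·-54.0000 = -405.0000
edge 1: (6,0)→(18,11.5)  cross = 6·11.5 − 18·0 = 69.0000; (r_i+r_j)·cross = 24·69.0000 = 1656.0000
edge 2: (18,11.5)→(17.5,21)  cross = 18·21 − 17.5·11.5 = 176.7500; (r_i+r_j)·cross = 35.5·176.7500 = 6274.6250
edge 3: (17.5,21)→(4.5,23.5)  cross = 17.5·23.5 − 4.5·21 = 316.7500; (r_i+r_j)·cross = 22·316.7500 = 6968.5000
edge 4: (4.5,23.5)→(1.5,9)  cross = 4.5·9 − 1.5·23.5 = 5.2500; (r_i+r_j)·cross = 6·5.2500 = 31.5000
Σcross = 513.7500 → A = |Σcross|/2 = 256.8750 mm²
Σ(r_i+r_j)·cross = 14525.6250 → first moment M = |Σ|/6 = 2420.9375
R_c = M/A = 2420.9375/256.8750 = 9.4246 mm
θ = 93° = 1.623156 rad
V = θ·R_c·A = 1.623156·9.4246·256.8750 = 3929.560 mm³

Volume = 3929.560 mm³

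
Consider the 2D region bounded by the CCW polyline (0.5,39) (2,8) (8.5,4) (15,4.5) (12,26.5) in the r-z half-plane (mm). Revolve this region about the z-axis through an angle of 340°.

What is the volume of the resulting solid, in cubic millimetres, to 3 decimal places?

Profile (r,z), 5 vertices: (0.5,39) (2,8) (8.5,4) (15,4.5) (12,26.5)
edge 0: (0.5,39)→(2,8)  cross = 0.5·8 − 2·39 = -74.0000; (r_i+r_j)·cross = 2.5·-74.0000 = -185.0000
edge 1: (2,8)→(8.5,4)  cross = 2·4 − 8.5·8 = -60.0000; (r_i+r_j)·cross = 10.5·-60.0000 = -630.0000
edge 2: (8.5,4)→(15,4.5)  cross = 8.5·4.5 − 15·4 = -21.7500; (r_i+r_j)·cross = 23.5·-21.7500 = -511.1250
edge 3: (15,4.5)→(12,26.5)  cross = 15·26.5 − 12·4.5 = 343.5000; (r_i+r_j)·cross = 27·343.5000 = 9274.5000
edge 4: (12,26.5)→(0.5,39)  cross = 12·39 − 0.5·26.5 = 454.7500; (r_i+r_j)·cross = 12.5·454.7500 = 5684.3750
Σcross = 642.5000 → A = |Σcross|/2 = 321.2500 mm²
Σ(r_i+r_j)·cross = 13632.7500 → first moment M = |Σ|/6 = 2272.1250
R_c = M/A = 2272.1250/321.2500 = 7.0728 mm
θ = 340° = 5.934119 rad
V = θ·R_c·A = 5.934119·7.0728·321.2500 = 13483.061 mm³

Volume = 13483.061 mm³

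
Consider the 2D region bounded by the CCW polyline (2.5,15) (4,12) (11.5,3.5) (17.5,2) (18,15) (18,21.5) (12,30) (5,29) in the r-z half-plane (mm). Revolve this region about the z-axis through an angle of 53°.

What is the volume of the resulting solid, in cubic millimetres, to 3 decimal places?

Profile (r,z), 8 vertices: (2.5,15) (4,12) (11.5,3.5) (17.5,2) (18,15) (18,21.5) (12,30) (5,29)
edge 0: (2.5,15)→(4,12)  cross = 2.5·12 − 4·15 = -30.0000; (r_i+r_j)·cross = 6.5·-30.0000 = -195.0000
edge 1: (4,12)→(11.5,3.5)  cross = 4·3.5 − 11.5·12 = -124.0000; (r_i+r_j)·cross = 15.5·-124.0000 = -1922.0000
edge 2: (11.5,3.5)→(17.5,2)  cross = 11.5·2 − 17.5·3.5 = -38.2500; (r_i+r_j)·cross = 29·-38.2500 = -1109.2500
edge 3: (17.5,2)→(18,15)  cross = 17.5·15 − 18·2 = 226.5000; (r_i+r_j)·cross = 35.5·226.5000 = 8040.7500
edge 4: (18,15)→(18,21.5)  cross = 18·21.5 − 18·15 = 117.0000; (r_i+r_j)·cross = 36·117.0000 = 4212.0000
edge 5: (18,21.5)→(12,30)  cross = 18·30 − 12·21.5 = 282.0000; (r_i+r_j)·cross = 30·282.0000 = 8460.0000
edge 6: (12,30)→(5,29)  cross = 12·29 − 5·30 = 198.0000; (r_i+r_j)·cross = 17·198.0000 = 3366.0000
edge 7: (5,29)→(2.5,15)  cross = 5·15 − 2.5·29 = 2.5000; (r_i+r_j)·cross = 7.5·2.5000 = 18.7500
Σcross = 633.7500 → A = |Σcross|/2 = 316.8750 mm²
Σ(r_i+r_j)·cross = 20871.2500 → first moment M = |Σ|/6 = 3478.5417
R_c = M/A = 3478.5417/316.8750 = 10.9776 mm
θ = 53° = 0.925025 rad
V = θ·R_c·A = 0.925025·10.9776·316.8750 = 3217.736 mm³

Volume = 3217.736 mm³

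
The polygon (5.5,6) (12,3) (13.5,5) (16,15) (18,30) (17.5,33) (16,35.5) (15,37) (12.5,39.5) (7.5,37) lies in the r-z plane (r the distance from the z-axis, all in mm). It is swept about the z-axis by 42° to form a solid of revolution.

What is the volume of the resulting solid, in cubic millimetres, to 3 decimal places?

Profile (r,z), 10 vertices: (5.5,6) (12,3) (13.5,5) (16,15) (18,30) (17.5,33) (16,35.5) (15,37) (12.5,39.5) (7.5,37)
edge 0: (5.5,6)→(12,3)  cross = 5.5·3 − 12·6 = -55.5000; (r_i+r_j)·cross = 17.5·-55.5000 = -971.2500
edge 1: (12,3)→(13.5,5)  cross = 12·5 − 13.5·3 = 19.5000; (r_i+r_j)·cross = 25.5·19.5000 = 497.2500
edge 2: (13.5,5)→(16,15)  cross = 13.5·15 − 16·5 = 122.5000; (r_i+r_j)·cross = 29.5·122.5000 = 3613.7500
edge 3: (16,15)→(18,30)  cross = 16·30 − 18·15 = 210.0000; (r_i+r_j)·cross = 34·210.0000 = 7140.0000
edge 4: (18,30)→(17.5,33)  cross = 18·33 − 17.5·30 = 69.0000; (r_i+r_j)·cross = 35.5·69.0000 = 2449.5000
edge 5: (17.5,33)→(16,35.5)  cross = 17.5·35.5 − 16·33 = 93.2500; (r_i+r_j)·cross = 33.5·93.2500 = 3123.8750
edge 6: (16,35.5)→(15,37)  cross = 16·37 − 15·35.5 = 59.5000; (r_i+r_j)·cross = 31·59.5000 = 1844.5000
edge 7: (15,37)→(12.5,39.5)  cross = 15·39.5 − 12.5·37 = 130.0000; (r_i+r_j)·cross = 27.5·130.0000 = 3575.0000
edge 8: (12.5,39.5)→(7.5,37)  cross = 12.5·37 − 7.5·39.5 = 166.2500; (r_i+r_j)·cross = 20·166.2500 = 3325.0000
edge 9: (7.5,37)→(5.5,6)  cross = 7.5·6 − 5.5·37 = -158.5000; (r_i+r_j)·cross = 13·-158.5000 = -2060.5000
Σcross = 656.0000 → A = |Σcross|/2 = 328.0000 mm²
Σ(r_i+r_j)·cross = 22537.1250 → first moment M = |Σ|/6 = 3756.1875
R_c = M/A = 3756.1875/328.0000 = 11.4518 mm
θ = 42° = 0.733038 rad
V = θ·R_c·A = 0.733038·11.4518·328.0000 = 2753.429 mm³

Volume = 2753.429 mm³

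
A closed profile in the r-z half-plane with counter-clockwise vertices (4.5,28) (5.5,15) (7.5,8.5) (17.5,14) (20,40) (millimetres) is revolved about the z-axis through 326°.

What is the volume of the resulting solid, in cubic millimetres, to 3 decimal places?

Profile (r,z), 5 vertices: (4.5,28) (5.5,15) (7.5,8.5) (17.5,14) (20,40)
edge 0: (4.5,28)→(5.5,15)  cross = 4.5·15 − 5.5·28 = -86.5000; (r_i+r_j)·cross = 10·-86.5000 = -865.0000
edge 1: (5.5,15)→(7.5,8.5)  cross = 5.5·8.5 − 7.5·15 = -65.7500; (r_i+r_j)·cross = 13·-65.7500 = -854.7500
edge 2: (7.5,8.5)→(17.5,14)  cross = 7.5·14 − 17.5·8.5 = -43.7500; (r_i+r_j)·cross = 25·-43.7500 = -1093.7500
edge 3: (17.5,14)→(20,40)  cross = 17.5·40 − 20·14 = 420.0000; (r_i+r_j)·cross = 37.5·420.0000 = 15750.0000
edge 4: (20,40)→(4.5,28)  cross = 20·28 − 4.5·40 = 380.0000; (r_i+r_j)·cross = 24.5·380.0000 = 9310.0000
Σcross = 604.0000 → A = |Σcross|/2 = 302.0000 mm²
Σ(r_i+r_j)·cross = 22246.5000 → first moment M = |Σ|/6 = 3707.7500
R_c = M/A = 3707.7500/302.0000 = 12.2773 mm
θ = 326° = 5.689773 rad
V = θ·R_c·A = 5.689773·12.2773·302.0000 = 21096.257 mm³

Volume = 21096.257 mm³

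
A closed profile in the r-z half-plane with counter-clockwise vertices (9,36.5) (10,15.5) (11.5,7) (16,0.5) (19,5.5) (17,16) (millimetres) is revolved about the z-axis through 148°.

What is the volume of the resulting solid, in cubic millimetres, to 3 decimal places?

Volume = 5674.505 mm³

Profile (r,z), 6 vertices: (9,36.5) (10,15.5) (11.5,7) (16,0.5) (19,5.5) (17,16)
edge 0: (9,36.5)→(10,15.5)  cross = 9·15.5 − 10·36.5 = -225.5000; (r_i+r_j)·cross = 19·-225.5000 = -4284.5000
edge 1: (10,15.5)→(11.5,7)  cross = 10·7 − 11.5·15.5 = -108.2500; (r_i+r_j)·cross = 21.5·-108.2500 = -2327.3750
edge 2: (11.5,7)→(16,0.5)  cross = 11.5·0.5 − 16·7 = -106.2500; (r_i+r_j)·cross = 27.5·-106.2500 = -2921.8750
edge 3: (16,0.5)→(19,5.5)  cross = 16·5.5 − 19·0.5 = 78.5000; (r_i+r_j)·cross = 35·78.5000 = 2747.5000
edge 4: (19,5.5)→(17,16)  cross = 19·16 − 17·5.5 = 210.5000; (r_i+r_j)·cross = 36·210.5000 = 7578.0000
edge 5: (17,16)→(9,36.5)  cross = 17·36.5 − 9·16 = 476.5000; (r_i+r_j)·cross = 26·476.5000 = 12389.0000
Σcross = 325.5000 → A = |Σcross|/2 = 162.7500 mm²
Σ(r_i+r_j)·cross = 13180.7500 → first moment M = |Σ|/6 = 2196.7917
R_c = M/A = 2196.7917/162.7500 = 13.4980 mm
θ = 148° = 2.583087 rad
V = θ·R_c·A = 2.583087·13.4980·162.7500 = 5674.505 mm³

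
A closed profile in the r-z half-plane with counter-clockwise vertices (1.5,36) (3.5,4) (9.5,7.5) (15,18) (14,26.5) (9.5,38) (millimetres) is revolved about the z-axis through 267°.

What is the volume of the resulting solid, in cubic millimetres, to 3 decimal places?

Volume = 11355.617 mm³

Profile (r,z), 6 vertices: (1.5,36) (3.5,4) (9.5,7.5) (15,18) (14,26.5) (9.5,38)
edge 0: (1.5,36)→(3.5,4)  cross = 1.5·4 − 3.5·36 = -120.0000; (r_i+r_j)·cross = 5·-120.0000 = -600.0000
edge 1: (3.5,4)→(9.5,7.5)  cross = 3.5·7.5 − 9.5·4 = -11.7500; (r_i+r_j)·cross = 13·-11.7500 = -152.7500
edge 2: (9.5,7.5)→(15,18)  cross = 9.5·18 − 15·7.5 = 58.5000; (r_i+r_j)·cross = 24.5·58.5000 = 1433.2500
edge 3: (15,18)→(14,26.5)  cross = 15·26.5 − 14·18 = 145.5000; (r_i+r_j)·cross = 29·145.5000 = 4219.5000
edge 4: (14,26.5)→(9.5,38)  cross = 14·38 − 9.5·26.5 = 280.2500; (r_i+r_j)·cross = 23.5·280.2500 = 6585.8750
edge 5: (9.5,38)→(1.5,36)  cross = 9.5·36 − 1.5·38 = 285.0000; (r_i+r_j)·cross = 11·285.0000 = 3135.0000
Σcross = 637.5000 → A = |Σcross|/2 = 318.7500 mm²
Σ(r_i+r_j)·cross = 14620.8750 → first moment M = |Σ|/6 = 2436.8125
R_c = M/A = 2436.8125/318.7500 = 7.6449 mm
θ = 267° = 4.660029 rad
V = θ·R_c·A = 4.660029·7.6449·318.7500 = 11355.617 mm³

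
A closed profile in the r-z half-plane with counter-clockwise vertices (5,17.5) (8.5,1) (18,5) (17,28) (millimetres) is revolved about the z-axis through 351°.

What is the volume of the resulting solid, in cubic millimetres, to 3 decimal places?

Profile (r,z), 4 vertices: (5,17.5) (8.5,1) (18,5) (17,28)
edge 0: (5,17.5)→(8.5,1)  cross = 5·1 − 8.5·17.5 = -143.7500; (r_i+r_j)·cross = 13.5·-143.7500 = -1940.6250
edge 1: (8.5,1)→(18,5)  cross = 8.5·5 − 18·1 = 24.5000; (r_i+r_j)·cross = 26.5·24.5000 = 649.2500
edge 2: (18,5)→(17,28)  cross = 18·28 − 17·5 = 419.0000; (r_i+r_j)·cross = 35·419.0000 = 14665.0000
edge 3: (17,28)→(5,17.5)  cross = 17·17.5 − 5·28 = 157.5000; (r_i+r_j)·cross = 22·157.5000 = 3465.0000
Σcross = 457.2500 → A = |Σcross|/2 = 228.6250 mm²
Σ(r_i+r_j)·cross = 16838.6250 → first moment M = |Σ|/6 = 2806.4375
R_c = M/A = 2806.4375/228.6250 = 12.2753 mm
θ = 351° = 6.126106 rad
V = θ·R_c·A = 6.126106·12.2753·228.6250 = 17192.533 mm³

Volume = 17192.533 mm³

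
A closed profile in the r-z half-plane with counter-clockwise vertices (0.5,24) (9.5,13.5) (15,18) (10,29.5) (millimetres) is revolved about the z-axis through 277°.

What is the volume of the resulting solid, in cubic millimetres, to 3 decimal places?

Volume = 4788.936 mm³

Profile (r,z), 4 vertices: (0.5,24) (9.5,13.5) (15,18) (10,29.5)
edge 0: (0.5,24)→(9.5,13.5)  cross = 0.5·13.5 − 9.5·24 = -221.2500; (r_i+r_j)·cross = 10·-221.2500 = -2212.5000
edge 1: (9.5,13.5)→(15,18)  cross = 9.5·18 − 15·13.5 = -31.5000; (r_i+r_j)·cross = 24.5·-31.5000 = -771.7500
edge 2: (15,18)→(10,29.5)  cross = 15·29.5 − 10·18 = 262.5000; (r_i+r_j)·cross = 25·262.5000 = 6562.5000
edge 3: (10,29.5)→(0.5,24)  cross = 10·24 − 0.5·29.5 = 225.2500; (r_i+r_j)·cross = 10.5·225.2500 = 2365.1250
Σcross = 235.0000 → A = |Σcross|/2 = 117.5000 mm²
Σ(r_i+r_j)·cross = 5943.3750 → first moment M = |Σ|/6 = 990.5625
R_c = M/A = 990.5625/117.5000 = 8.4303 mm
θ = 277° = 4.834562 rad
V = θ·R_c·A = 4.834562·8.4303·117.5000 = 4788.936 mm³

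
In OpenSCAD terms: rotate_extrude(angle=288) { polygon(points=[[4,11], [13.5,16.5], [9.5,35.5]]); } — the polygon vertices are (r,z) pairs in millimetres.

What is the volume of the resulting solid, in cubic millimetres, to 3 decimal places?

Profile (r,z), 3 vertices: (4,11) (13.5,16.5) (9.5,35.5)
edge 0: (4,11)→(13.5,16.5)  cross = 4·16.5 − 13.5·11 = -82.5000; (r_i+r_j)·cross = 17.5·-82.5000 = -1443.7500
edge 1: (13.5,16.5)→(9.5,35.5)  cross = 13.5·35.5 − 9.5·16.5 = 322.5000; (r_i+r_j)·cross = 23·322.5000 = 7417.5000
edge 2: (9.5,35.5)→(4,11)  cross = 9.5·11 − 4·35.5 = -37.5000; (r_i+r_j)·cross = 13.5·-37.5000 = -506.2500
Σcross = 202.5000 → A = |Σcross|/2 = 101.2500 mm²
Σ(r_i+r_j)·cross = 5467.5000 → first moment M = |Σ|/6 = 911.2500
R_c = M/A = 911.2500/101.2500 = 9.0000 mm
θ = 288° = 5.026548 rad
V = θ·R_c·A = 5.026548·9.0000·101.2500 = 4580.442 mm³

Volume = 4580.442 mm³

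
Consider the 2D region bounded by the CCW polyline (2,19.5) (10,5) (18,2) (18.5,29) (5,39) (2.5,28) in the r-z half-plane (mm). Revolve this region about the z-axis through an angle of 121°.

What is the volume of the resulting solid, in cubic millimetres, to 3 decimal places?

Volume = 9628.753 mm³

Profile (r,z), 6 vertices: (2,19.5) (10,5) (18,2) (18.5,29) (5,39) (2.5,28)
edge 0: (2,19.5)→(10,5)  cross = 2·5 − 10·19.5 = -185.0000; (r_i+r_j)·cross = 12·-185.0000 = -2220.0000
edge 1: (10,5)→(18,2)  cross = 10·2 − 18·5 = -70.0000; (r_i+r_j)·cross = 28·-70.0000 = -1960.0000
edge 2: (18,2)→(18.5,29)  cross = 18·29 − 18.5·2 = 485.0000; (r_i+r_j)·cross = 36.5·485.0000 = 17702.5000
edge 3: (18.5,29)→(5,39)  cross = 18.5·39 − 5·29 = 576.5000; (r_i+r_j)·cross = 23.5·576.5000 = 13547.7500
edge 4: (5,39)→(2.5,28)  cross = 5·28 − 2.5·39 = 42.5000; (r_i+r_j)·cross = 7.5·42.5000 = 318.7500
edge 5: (2.5,28)→(2,19.5)  cross = 2.5·19.5 − 2·28 = -7.2500; (r_i+r_j)·cross = 4.5·-7.2500 = -32.6250
Σcross = 841.7500 → A = |Σcross|/2 = 420.8750 mm²
Σ(r_i+r_j)·cross = 27356.3750 → first moment M = |Σ|/6 = 4559.3958
R_c = M/A = 4559.3958/420.8750 = 10.8331 mm
θ = 121° = 2.111848 rad
V = θ·R_c·A = 2.111848·10.8331·420.8750 = 9628.753 mm³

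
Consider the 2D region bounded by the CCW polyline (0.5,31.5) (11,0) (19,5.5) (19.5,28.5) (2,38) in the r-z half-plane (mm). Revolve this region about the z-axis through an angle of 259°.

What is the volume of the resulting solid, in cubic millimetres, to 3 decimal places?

Profile (r,z), 5 vertices: (0.5,31.5) (11,0) (19,5.5) (19.5,28.5) (2,38)
edge 0: (0.5,31.5)→(11,0)  cross = 0.5·0 − 11·31.5 = -346.5000; (r_i+r_j)·cross = 11.5·-346.5000 = -3984.7500
edge 1: (11,0)→(19,5.5)  cross = 11·5.5 − 19·0 = 60.5000; (r_i+r_j)·cross = 30·60.5000 = 1815.0000
edge 2: (19,5.5)→(19.5,28.5)  cross = 19·28.5 − 19.5·5.5 = 434.2500; (r_i+r_j)·cross = 38.5·434.2500 = 16718.6250
edge 3: (19.5,28.5)→(2,38)  cross = 19.5·38 − 2·28.5 = 684.0000; (r_i+r_j)·cross = 21.5·684.0000 = 14706.0000
edge 4: (2,38)→(0.5,31.5)  cross = 2·31.5 − 0.5·38 = 44.0000; (r_i+r_j)·cross = 2.5·44.0000 = 110.0000
Σcross = 876.2500 → A = |Σcross|/2 = 438.1250 mm²
Σ(r_i+r_j)·cross = 29364.8750 → first moment M = |Σ|/6 = 4894.1458
R_c = M/A = 4894.1458/438.1250 = 11.1707 mm
θ = 259° = 4.520403 rad
V = θ·R_c·A = 4.520403·11.1707·438.1250 = 22123.510 mm³

Volume = 22123.510 mm³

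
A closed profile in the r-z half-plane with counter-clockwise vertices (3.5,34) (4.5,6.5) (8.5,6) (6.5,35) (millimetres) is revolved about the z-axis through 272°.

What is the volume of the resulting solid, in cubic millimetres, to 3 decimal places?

Profile (r,z), 4 vertices: (3.5,34) (4.5,6.5) (8.5,6) (6.5,35)
edge 0: (3.5,34)→(4.5,6.5)  cross = 3.5·6.5 − 4.5·34 = -130.2500; (r_i+r_j)·cross = 8·-130.2500 = -1042.0000
edge 1: (4.5,6.5)→(8.5,6)  cross = 4.5·6 − 8.5·6.5 = -28.2500; (r_i+r_j)·cross = 13·-28.2500 = -367.2500
edge 2: (8.5,6)→(6.5,35)  cross = 8.5·35 − 6.5·6 = 258.5000; (r_i+r_j)·cross = 15·258.5000 = 3877.5000
edge 3: (6.5,35)→(3.5,34)  cross = 6.5·34 − 3.5·35 = 98.5000; (r_i+r_j)·cross = 10·98.5000 = 985.0000
Σcross = 198.5000 → A = |Σcross|/2 = 99.2500 mm²
Σ(r_i+r_j)·cross = 3453.2500 → first moment M = |Σ|/6 = 575.5417
R_c = M/A = 575.5417/99.2500 = 5.7989 mm
θ = 272° = 4.747296 rad
V = θ·R_c·A = 4.747296·5.7989·99.2500 = 2732.266 mm³

Volume = 2732.266 mm³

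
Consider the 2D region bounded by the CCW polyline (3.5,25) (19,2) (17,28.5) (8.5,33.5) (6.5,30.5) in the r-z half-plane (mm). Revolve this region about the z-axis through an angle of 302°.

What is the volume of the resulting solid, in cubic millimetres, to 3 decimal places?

Profile (r,z), 5 vertices: (3.5,25) (19,2) (17,28.5) (8.5,33.5) (6.5,30.5)
edge 0: (3.5,25)→(19,2)  cross = 3.5·2 − 19·25 = -468.0000; (r_i+r_j)·cross = 22.5·-468.0000 = -10530.0000
edge 1: (19,2)→(17,28.5)  cross = 19·28.5 − 17·2 = 507.5000; (r_i+r_j)·cross = 36·507.5000 = 18270.0000
edge 2: (17,28.5)→(8.5,33.5)  cross = 17·33.5 − 8.5·28.5 = 327.2500; (r_i+r_j)·cross = 25.5·327.2500 = 8344.8750
edge 3: (8.5,33.5)→(6.5,30.5)  cross = 8.5·30.5 − 6.5·33.5 = 41.5000; (r_i+r_j)·cross = 15·41.5000 = 622.5000
edge 4: (6.5,30.5)→(3.5,25)  cross = 6.5·25 − 3.5·30.5 = 55.7500; (r_i+r_j)·cross = 10·55.7500 = 557.5000
Σcross = 464.0000 → A = |Σcross|/2 = 232.0000 mm²
Σ(r_i+r_j)·cross = 17264.8750 → first moment M = |Σ|/6 = 2877.4792
R_c = M/A = 2877.4792/232.0000 = 12.4029 mm
θ = 302° = 5.270894 rad
V = θ·R_c·A = 5.270894·12.4029·232.0000 = 15166.889 mm³

Volume = 15166.889 mm³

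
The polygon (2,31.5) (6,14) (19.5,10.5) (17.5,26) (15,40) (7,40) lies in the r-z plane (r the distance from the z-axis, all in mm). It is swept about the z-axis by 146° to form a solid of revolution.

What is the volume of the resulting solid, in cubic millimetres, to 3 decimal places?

Volume = 10063.934 mm³

Profile (r,z), 6 vertices: (2,31.5) (6,14) (19.5,10.5) (17.5,26) (15,40) (7,40)
edge 0: (2,31.5)→(6,14)  cross = 2·14 − 6·31.5 = -161.0000; (r_i+r_j)·cross = 8·-161.0000 = -1288.0000
edge 1: (6,14)→(19.5,10.5)  cross = 6·10.5 − 19.5·14 = -210.0000; (r_i+r_j)·cross = 25.5·-210.0000 = -5355.0000
edge 2: (19.5,10.5)→(17.5,26)  cross = 19.5·26 − 17.5·10.5 = 323.2500; (r_i+r_j)·cross = 37·323.2500 = 11960.2500
edge 3: (17.5,26)→(15,40)  cross = 17.5·40 − 15·26 = 310.0000; (r_i+r_j)·cross = 32.5·310.0000 = 10075.0000
edge 4: (15,40)→(7,40)  cross = 15·40 − 7·40 = 320.0000; (r_i+r_j)·cross = 22·320.0000 = 7040.0000
edge 5: (7,40)→(2,31.5)  cross = 7·31.5 − 2·40 = 140.5000; (r_i+r_j)·cross = 9·140.5000 = 1264.5000
Σcross = 722.7500 → A = |Σcross|/2 = 361.3750 mm²
Σ(r_i+r_j)·cross = 23696.7500 → first moment M = |Σ|/6 = 3949.4583
R_c = M/A = 3949.4583/361.3750 = 10.9290 mm
θ = 146° = 2.548181 rad
V = θ·R_c·A = 2.548181·10.9290·361.3750 = 10063.934 mm³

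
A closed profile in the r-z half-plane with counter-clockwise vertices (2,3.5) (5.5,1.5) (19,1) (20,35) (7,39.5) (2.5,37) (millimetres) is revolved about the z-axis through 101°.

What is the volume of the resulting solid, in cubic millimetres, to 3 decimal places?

Profile (r,z), 6 vertices: (2,3.5) (5.5,1.5) (19,1) (20,35) (7,39.5) (2.5,37)
edge 0: (2,3.5)→(5.5,1.5)  cross = 2·1.5 − 5.5·3.5 = -16.2500; (r_i+r_j)·cross = 7.5·-16.2500 = -121.8750
edge 1: (5.5,1.5)→(19,1)  cross = 5.5·1 − 19·1.5 = -23.0000; (r_i+r_j)·cross = 24.5·-23.0000 = -563.5000
edge 2: (19,1)→(20,35)  cross = 19·35 − 20·1 = 645.0000; (r_i+r_j)·cross = 39·645.0000 = 25155.0000
edge 3: (20,35)→(7,39.5)  cross = 20·39.5 − 7·35 = 545.0000; (r_i+r_j)·cross = 27·545.0000 = 14715.0000
edge 4: (7,39.5)→(2.5,37)  cross = 7·37 − 2.5·39.5 = 160.2500; (r_i+r_j)·cross = 9.5·160.2500 = 1522.3750
edge 5: (2.5,37)→(2,3.5)  cross = 2.5·3.5 − 2·37 = -65.2500; (r_i+r_j)·cross = 4.5·-65.2500 = -293.6250
Σcross = 1245.7500 → A = |Σcross|/2 = 622.8750 mm²
Σ(r_i+r_j)·cross = 40413.3750 → first moment M = |Σ|/6 = 6735.5625
R_c = M/A = 6735.5625/622.8750 = 10.8137 mm
θ = 101° = 1.762783 rad
V = θ·R_c·A = 1.762783·10.8137·622.8750 = 11873.332 mm³

Volume = 11873.332 mm³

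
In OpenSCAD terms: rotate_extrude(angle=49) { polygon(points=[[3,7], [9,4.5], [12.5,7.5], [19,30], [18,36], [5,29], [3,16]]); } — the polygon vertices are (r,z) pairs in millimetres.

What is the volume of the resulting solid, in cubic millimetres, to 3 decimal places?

Volume = 2843.239 mm³

Profile (r,z), 7 vertices: (3,7) (9,4.5) (12.5,7.5) (19,30) (18,36) (5,29) (3,16)
edge 0: (3,7)→(9,4.5)  cross = 3·4.5 − 9·7 = -49.5000; (r_i+r_j)·cross = 12·-49.5000 = -594.0000
edge 1: (9,4.5)→(12.5,7.5)  cross = 9·7.5 − 12.5·4.5 = 11.2500; (r_i+r_j)·cross = 21.5·11.2500 = 241.8750
edge 2: (12.5,7.5)→(19,30)  cross = 12.5·30 − 19·7.5 = 232.5000; (r_i+r_j)·cross = 31.5·232.5000 = 7323.7500
edge 3: (19,30)→(18,36)  cross = 19·36 − 18·30 = 144.0000; (r_i+r_j)·cross = 37·144.0000 = 5328.0000
edge 4: (18,36)→(5,29)  cross = 18·29 − 5·36 = 342.0000; (r_i+r_j)·cross = 23·342.0000 = 7866.0000
edge 5: (5,29)→(3,16)  cross = 5·16 − 3·29 = -7.0000; (r_i+r_j)·cross = 8·-7.0000 = -56.0000
edge 6: (3,16)→(3,7)  cross = 3·7 − 3·16 = -27.0000; (r_i+r_j)·cross = 6·-27.0000 = -162.0000
Σcross = 646.2500 → A = |Σcross|/2 = 323.1250 mm²
Σ(r_i+r_j)·cross = 19947.6250 → first moment M = |Σ|/6 = 3324.6042
R_c = M/A = 3324.6042/323.1250 = 10.2889 mm
θ = 49° = 0.855211 rad
V = θ·R_c·A = 0.855211·10.2889·323.1250 = 2843.239 mm³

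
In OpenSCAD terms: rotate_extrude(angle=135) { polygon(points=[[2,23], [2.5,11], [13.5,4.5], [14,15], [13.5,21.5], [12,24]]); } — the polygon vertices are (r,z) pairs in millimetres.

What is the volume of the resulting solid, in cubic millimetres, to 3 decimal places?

Profile (r,z), 6 vertices: (2,23) (2.5,11) (13.5,4.5) (14,15) (13.5,21.5) (12,24)
edge 0: (2,23)→(2.5,11)  cross = 2·11 − 2.5·23 = -35.5000; (r_i+r_j)·cross = 4.5·-35.5000 = -159.7500
edge 1: (2.5,11)→(13.5,4.5)  cross = 2.5·4.5 − 13.5·11 = -137.2500; (r_i+r_j)·cross = 16·-137.2500 = -2196.0000
edge 2: (13.5,4.5)→(14,15)  cross = 13.5·15 − 14·4.5 = 139.5000; (r_i+r_j)·cross = 27.5·139.5000 = 3836.2500
edge 3: (14,15)→(13.5,21.5)  cross = 14·21.5 − 13.5·15 = 98.5000; (r_i+r_j)·cross = 27.5·98.5000 = 2708.7500
edge 4: (13.5,21.5)→(12,24)  cross = 13.5·24 − 12·21.5 = 66.0000; (r_i+r_j)·cross = 25.5·66.0000 = 1683.0000
edge 5: (12,24)→(2,23)  cross = 12·23 − 2·24 = 228.0000; (r_i+r_j)·cross = 14·228.0000 = 3192.0000
Σcross = 359.2500 → A = |Σcross|/2 = 179.6250 mm²
Σ(r_i+r_j)·cross = 9064.2500 → first moment M = |Σ|/6 = 1510.7083
R_c = M/A = 1510.7083/179.6250 = 8.4103 mm
θ = 135° = 2.356194 rad
V = θ·R_c·A = 2.356194·8.4103·179.6250 = 3559.523 mm³

Volume = 3559.523 mm³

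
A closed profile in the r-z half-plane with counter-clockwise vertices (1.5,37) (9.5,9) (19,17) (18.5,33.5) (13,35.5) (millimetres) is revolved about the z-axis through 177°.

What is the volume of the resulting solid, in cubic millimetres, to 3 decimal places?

Volume = 10945.152 mm³

Profile (r,z), 5 vertices: (1.5,37) (9.5,9) (19,17) (18.5,33.5) (13,35.5)
edge 0: (1.5,37)→(9.5,9)  cross = 1.5·9 − 9.5·37 = -338.0000; (r_i+r_j)·cross = 11·-338.0000 = -3718.0000
edge 1: (9.5,9)→(19,17)  cross = 9.5·17 − 19·9 = -9.5000; (r_i+r_j)·cross = 28.5·-9.5000 = -270.7500
edge 2: (19,17)→(18.5,33.5)  cross = 19·33.5 − 18.5·17 = 322.0000; (r_i+r_j)·cross = 37.5·322.0000 = 12075.0000
edge 3: (18.5,33.5)→(13,35.5)  cross = 18.5·35.5 − 13·33.5 = 221.2500; (r_i+r_j)·cross = 31.5·221.2500 = 6969.3750
edge 4: (13,35.5)→(1.5,37)  cross = 13·37 − 1.5·35.5 = 427.7500; (r_i+r_j)·cross = 14.5·427.7500 = 6202.3750
Σcross = 623.5000 → A = |Σcross|/2 = 311.7500 mm²
Σ(r_i+r_j)·cross = 21258.0000 → first moment M = |Σ|/6 = 3543.0000
R_c = M/A = 3543.0000/311.7500 = 11.3649 mm
θ = 177° = 3.089233 rad
V = θ·R_c·A = 3.089233·11.3649·311.7500 = 10945.152 mm³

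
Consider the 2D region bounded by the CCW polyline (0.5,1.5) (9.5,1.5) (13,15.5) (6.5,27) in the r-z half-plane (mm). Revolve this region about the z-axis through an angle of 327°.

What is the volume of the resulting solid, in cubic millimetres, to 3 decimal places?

Profile (r,z), 4 vertices: (0.5,1.5) (9.5,1.5) (13,15.5) (6.5,27)
edge 0: (0.5,1.5)→(9.5,1.5)  cross = 0.5·1.5 − 9.5·1.5 = -13.5000; (r_i+r_j)·cross = 10·-13.5000 = -135.0000
edge 1: (9.5,1.5)→(13,15.5)  cross = 9.5·15.5 − 13·1.5 = 127.7500; (r_i+r_j)·cross = 22.5·127.7500 = 2874.3750
edge 2: (13,15.5)→(6.5,27)  cross = 13·27 − 6.5·15.5 = 250.2500; (r_i+r_j)·cross = 19.5·250.2500 = 4879.8750
edge 3: (6.5,27)→(0.5,1.5)  cross = 6.5·1.5 − 0.5·27 = -3.7500; (r_i+r_j)·cross = 7·-3.7500 = -26.2500
Σcross = 360.7500 → A = |Σcross|/2 = 180.3750 mm²
Σ(r_i+r_j)·cross = 7593.0000 → first moment M = |Σ|/6 = 1265.5000
R_c = M/A = 1265.5000/180.3750 = 7.0159 mm
θ = 327° = 5.707227 rad
V = θ·R_c·A = 5.707227·7.0159·180.3750 = 7222.495 mm³

Volume = 7222.495 mm³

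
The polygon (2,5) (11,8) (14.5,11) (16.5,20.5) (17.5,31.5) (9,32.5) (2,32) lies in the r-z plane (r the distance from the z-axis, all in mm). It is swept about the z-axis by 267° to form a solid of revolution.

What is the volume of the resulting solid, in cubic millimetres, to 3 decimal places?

Volume = 14352.016 mm³

Profile (r,z), 7 vertices: (2,5) (11,8) (14.5,11) (16.5,20.5) (17.5,31.5) (9,32.5) (2,32)
edge 0: (2,5)→(11,8)  cross = 2·8 − 11·5 = -39.0000; (r_i+r_j)·cross = 13·-39.0000 = -507.0000
edge 1: (11,8)→(14.5,11)  cross = 11·11 − 14.5·8 = 5.0000; (r_i+r_j)·cross = 25.5·5.0000 = 127.5000
edge 2: (14.5,11)→(16.5,20.5)  cross = 14.5·20.5 − 16.5·11 = 115.7500; (r_i+r_j)·cross = 31·115.7500 = 3588.2500
edge 3: (16.5,20.5)→(17.5,31.5)  cross = 16.5·31.5 − 17.5·20.5 = 161.0000; (r_i+r_j)·cross = 34·161.0000 = 5474.0000
edge 4: (17.5,31.5)→(9,32.5)  cross = 17.5·32.5 − 9·31.5 = 285.2500; (r_i+r_j)·cross = 26.5·285.2500 = 7559.1250
edge 5: (9,32.5)→(2,32)  cross = 9·32 − 2·32.5 = 223.0000; (r_i+r_j)·cross = 11·223.0000 = 2453.0000
edge 6: (2,32)→(2,5)  cross = 2·5 − 2·32 = -54.0000; (r_i+r_j)·cross = 4·-54.0000 = -216.0000
Σcross = 697.0000 → A = |Σcross|/2 = 348.5000 mm²
Σ(r_i+r_j)·cross = 18478.8750 → first moment M = |Σ|/6 = 3079.8125
R_c = M/A = 3079.8125/348.5000 = 8.8373 mm
θ = 267° = 4.660029 rad
V = θ·R_c·A = 4.660029·8.8373·348.5000 = 14352.016 mm³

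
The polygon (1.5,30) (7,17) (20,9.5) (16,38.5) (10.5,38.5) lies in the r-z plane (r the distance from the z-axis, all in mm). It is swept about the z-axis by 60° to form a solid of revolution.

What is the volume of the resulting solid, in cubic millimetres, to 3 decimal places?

Profile (r,z), 5 vertices: (1.5,30) (7,17) (20,9.5) (16,38.5) (10.5,38.5)
edge 0: (1.5,30)→(7,17)  cross = 1.5·17 − 7·30 = -184.5000; (r_i+r_j)·cross = 8.5·-184.5000 = -1568.2500
edge 1: (7,17)→(20,9.5)  cross = 7·9.5 − 20·17 = -273.5000; (r_i+r_j)·cross = 27·-273.5000 = -7384.5000
edge 2: (20,9.5)→(16,38.5)  cross = 20·38.5 − 16·9.5 = 618.0000; (r_i+r_j)·cross = 36·618.0000 = 22248.0000
edge 3: (16,38.5)→(10.5,38.5)  cross = 16·38.5 − 10.5·38.5 = 211.7500; (r_i+r_j)·cross = 26.5·211.7500 = 5611.3750
edge 4: (10.5,38.5)→(1.5,30)  cross = 10.5·30 − 1.5·38.5 = 257.2500; (r_i+r_j)·cross = 12·257.2500 = 3087.0000
Σcross = 629.0000 → A = |Σcross|/2 = 314.5000 mm²
Σ(r_i+r_j)·cross = 21993.6250 → first moment M = |Σ|/6 = 3665.6042
R_c = M/A = 3665.6042/314.5000 = 11.6553 mm
θ = 60° = 1.047198 rad
V = θ·R_c·A = 1.047198·11.6553·314.5000 = 3838.612 mm³

Volume = 3838.612 mm³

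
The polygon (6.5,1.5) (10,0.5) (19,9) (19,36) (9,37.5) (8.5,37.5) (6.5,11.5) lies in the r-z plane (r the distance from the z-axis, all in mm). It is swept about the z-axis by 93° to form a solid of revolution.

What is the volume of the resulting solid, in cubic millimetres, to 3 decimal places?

Volume = 8063.231 mm³

Profile (r,z), 7 vertices: (6.5,1.5) (10,0.5) (19,9) (19,36) (9,37.5) (8.5,37.5) (6.5,11.5)
edge 0: (6.5,1.5)→(10,0.5)  cross = 6.5·0.5 − 10·1.5 = -11.7500; (r_i+r_j)·cross = 16.5·-11.7500 = -193.8750
edge 1: (10,0.5)→(19,9)  cross = 10·9 − 19·0.5 = 80.5000; (r_i+r_j)·cross = 29·80.5000 = 2334.5000
edge 2: (19,9)→(19,36)  cross = 19·36 − 19·9 = 513.0000; (r_i+r_j)·cross = 38·513.0000 = 19494.0000
edge 3: (19,36)→(9,37.5)  cross = 19·37.5 − 9·36 = 388.5000; (r_i+r_j)·cross = 28·388.5000 = 10878.0000
edge 4: (9,37.5)→(8.5,37.5)  cross = 9·37.5 − 8.5·37.5 = 18.7500; (r_i+r_j)·cross = 17.5·18.7500 = 328.1250
edge 5: (8.5,37.5)→(6.5,11.5)  cross = 8.5·11.5 − 6.5·37.5 = -146.0000; (r_i+r_j)·cross = 15·-146.0000 = -2190.0000
edge 6: (6.5,11.5)→(6.5,1.5)  cross = 6.5·1.5 − 6.5·11.5 = -65.0000; (r_i+r_j)·cross = 13·-65.0000 = -845.0000
Σcross = 778.0000 → A = |Σcross|/2 = 389.0000 mm²
Σ(r_i+r_j)·cross = 29805.7500 → first moment M = |Σ|/6 = 4967.6250
R_c = M/A = 4967.6250/389.0000 = 12.7702 mm
θ = 93° = 1.623156 rad
V = θ·R_c·A = 1.623156·12.7702·389.0000 = 8063.231 mm³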